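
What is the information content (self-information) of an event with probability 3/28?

Information content I(x) = -log₂(p(x))
I = -log₂(3/28) = -log₂(0.1071)
I = 3.2224 bits


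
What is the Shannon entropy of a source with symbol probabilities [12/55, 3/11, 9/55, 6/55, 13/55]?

H(X) = -Σ p(x) log₂ p(x)
  -12/55 × log₂(12/55) = 0.4792
  -3/11 × log₂(3/11) = 0.5112
  -9/55 × log₂(9/55) = 0.4273
  -6/55 × log₂(6/55) = 0.3487
  -13/55 × log₂(13/55) = 0.4919
H(X) = 2.2583 bits


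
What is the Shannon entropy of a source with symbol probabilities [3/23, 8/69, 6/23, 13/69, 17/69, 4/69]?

H(X) = -Σ p(x) log₂ p(x)
  -3/23 × log₂(3/23) = 0.3833
  -8/69 × log₂(8/69) = 0.3604
  -6/23 × log₂(6/23) = 0.5057
  -13/69 × log₂(13/69) = 0.4537
  -17/69 × log₂(17/69) = 0.4979
  -4/69 × log₂(4/69) = 0.2382
H(X) = 2.4392 bits


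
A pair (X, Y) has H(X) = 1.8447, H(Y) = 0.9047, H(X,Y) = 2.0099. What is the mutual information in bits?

I(X;Y) = H(X) + H(Y) - H(X,Y)
I(X;Y) = 1.8447 + 0.9047 - 2.0099 = 0.7395 bits


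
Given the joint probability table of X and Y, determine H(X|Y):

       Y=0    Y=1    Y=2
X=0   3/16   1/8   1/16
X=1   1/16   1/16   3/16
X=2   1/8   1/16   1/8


H(X|Y) = Σ_y p(y) H(X|Y=y)
  p(Y=0) = 3/8, H(X|Y=0) = 1.4591
  p(Y=1) = 1/4, H(X|Y=1) = 1.5000
  p(Y=2) = 3/8, H(X|Y=2) = 1.4591
H(X|Y) = 0.3750×1.4591 + 0.2500×1.5000 + 0.3750×1.4591 = 1.4694 bits


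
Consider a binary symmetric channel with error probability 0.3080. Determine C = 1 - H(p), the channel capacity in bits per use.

For BSC with error probability p:
C = 1 - H(p) where H(p) is binary entropy
H(0.3080) = -0.3080 × log₂(0.3080) - 0.6920 × log₂(0.6920)
H(p) = 0.8909
C = 1 - 0.8909 = 0.1091 bits/use


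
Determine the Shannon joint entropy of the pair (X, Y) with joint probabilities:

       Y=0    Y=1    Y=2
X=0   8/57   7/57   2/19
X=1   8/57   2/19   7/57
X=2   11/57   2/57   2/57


H(X,Y) = -Σ p(x,y) log₂ p(x,y)
  p(0,0)=8/57: -0.1404 × log₂(0.1404) = 0.3976
  p(0,1)=7/57: -0.1228 × log₂(0.1228) = 0.3716
  p(0,2)=2/19: -0.1053 × log₂(0.1053) = 0.3419
  p(1,0)=8/57: -0.1404 × log₂(0.1404) = 0.3976
  p(1,1)=2/19: -0.1053 × log₂(0.1053) = 0.3419
  p(1,2)=7/57: -0.1228 × log₂(0.1228) = 0.3716
  p(2,0)=11/57: -0.1930 × log₂(0.1930) = 0.4580
  p(2,1)=2/57: -0.0351 × log₂(0.0351) = 0.1696
  p(2,2)=2/57: -0.0351 × log₂(0.0351) = 0.1696
H(X,Y) = 3.0193 bits


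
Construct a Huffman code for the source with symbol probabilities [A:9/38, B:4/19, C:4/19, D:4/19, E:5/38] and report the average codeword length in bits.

Huffman tree construction:
Combine smallest probabilities repeatedly
Resulting codes:
  A: 10 (length 2)
  B: 111 (length 3)
  C: 00 (length 2)
  D: 01 (length 2)
  E: 110 (length 3)
Average length = Σ p(s) × length(s) = 2.3421 bits


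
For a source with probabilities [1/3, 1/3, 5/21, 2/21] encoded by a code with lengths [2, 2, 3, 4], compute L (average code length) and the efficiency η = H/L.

Average length L = Σ p_i × l_i = 2.4286 bits
Entropy H = 1.8727 bits
Efficiency η = H/L × 100% = 77.11%


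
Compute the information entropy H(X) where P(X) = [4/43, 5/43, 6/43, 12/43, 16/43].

H(X) = -Σ p(x) log₂ p(x)
  -4/43 × log₂(4/43) = 0.3187
  -5/43 × log₂(5/43) = 0.3610
  -6/43 × log₂(6/43) = 0.3965
  -12/43 × log₂(12/43) = 0.5139
  -16/43 × log₂(16/43) = 0.5307
H(X) = 2.1207 bits


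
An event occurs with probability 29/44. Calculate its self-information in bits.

Information content I(x) = -log₂(p(x))
I = -log₂(29/44) = -log₂(0.6591)
I = 0.6015 bits


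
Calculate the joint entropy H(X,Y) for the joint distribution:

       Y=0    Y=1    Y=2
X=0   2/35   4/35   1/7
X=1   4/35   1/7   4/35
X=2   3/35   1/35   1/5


H(X,Y) = -Σ p(x,y) log₂ p(x,y)
  p(0,0)=2/35: -0.0571 × log₂(0.0571) = 0.2360
  p(0,1)=4/35: -0.1143 × log₂(0.1143) = 0.3576
  p(0,2)=1/7: -0.1429 × log₂(0.1429) = 0.4011
  p(1,0)=4/35: -0.1143 × log₂(0.1143) = 0.3576
  p(1,1)=1/7: -0.1429 × log₂(0.1429) = 0.4011
  p(1,2)=4/35: -0.1143 × log₂(0.1143) = 0.3576
  p(2,0)=3/35: -0.0857 × log₂(0.0857) = 0.3038
  p(2,1)=1/35: -0.0286 × log₂(0.0286) = 0.1466
  p(2,2)=1/5: -0.2000 × log₂(0.2000) = 0.4644
H(X,Y) = 3.0257 bits


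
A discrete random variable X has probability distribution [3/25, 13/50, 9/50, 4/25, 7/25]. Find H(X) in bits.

H(X) = -Σ p(x) log₂ p(x)
  -3/25 × log₂(3/25) = 0.3671
  -13/50 × log₂(13/50) = 0.5053
  -9/50 × log₂(9/50) = 0.4453
  -4/25 × log₂(4/25) = 0.4230
  -7/25 × log₂(7/25) = 0.5142
H(X) = 2.2549 bits


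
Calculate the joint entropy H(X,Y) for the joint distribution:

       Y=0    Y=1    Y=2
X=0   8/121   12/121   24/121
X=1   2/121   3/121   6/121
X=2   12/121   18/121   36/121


H(X,Y) = -Σ p(x,y) log₂ p(x,y)
  p(0,0)=8/121: -0.0661 × log₂(0.0661) = 0.2591
  p(0,1)=12/121: -0.0992 × log₂(0.0992) = 0.3306
  p(0,2)=24/121: -0.1983 × log₂(0.1983) = 0.4629
  p(1,0)=2/121: -0.0165 × log₂(0.0165) = 0.0978
  p(1,1)=3/121: -0.0248 × log₂(0.0248) = 0.1322
  p(1,2)=6/121: -0.0496 × log₂(0.0496) = 0.2149
  p(2,0)=12/121: -0.0992 × log₂(0.0992) = 0.3306
  p(2,1)=18/121: -0.1488 × log₂(0.1488) = 0.4089
  p(2,2)=36/121: -0.2975 × log₂(0.2975) = 0.5203
H(X,Y) = 2.7576 bits


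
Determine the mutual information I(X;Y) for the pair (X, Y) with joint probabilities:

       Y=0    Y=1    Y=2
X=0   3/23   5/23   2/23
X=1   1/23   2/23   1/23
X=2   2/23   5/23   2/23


H(X) = 1.4910, H(Y) = 1.4740, H(X,Y) = 2.9595
I(X;Y) = H(X) + H(Y) - H(X,Y) = 0.0056 bits


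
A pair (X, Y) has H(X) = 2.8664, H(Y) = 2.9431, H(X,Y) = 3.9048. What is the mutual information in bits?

I(X;Y) = H(X) + H(Y) - H(X,Y)
I(X;Y) = 2.8664 + 2.9431 - 3.9048 = 1.9047 bits


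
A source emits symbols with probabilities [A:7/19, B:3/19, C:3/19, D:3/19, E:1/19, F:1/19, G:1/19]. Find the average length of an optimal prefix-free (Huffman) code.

Huffman tree construction:
Combine smallest probabilities repeatedly
Resulting codes:
  A: 0 (length 1)
  B: 100 (length 3)
  C: 101 (length 3)
  D: 110 (length 3)
  E: 11110 (length 5)
  F: 11111 (length 5)
  G: 1110 (length 4)
Average length = Σ p(s) × length(s) = 2.5263 bits


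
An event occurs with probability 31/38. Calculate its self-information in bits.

Information content I(x) = -log₂(p(x))
I = -log₂(31/38) = -log₂(0.8158)
I = 0.2937 bits


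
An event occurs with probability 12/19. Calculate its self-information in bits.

Information content I(x) = -log₂(p(x))
I = -log₂(12/19) = -log₂(0.6316)
I = 0.6630 bits


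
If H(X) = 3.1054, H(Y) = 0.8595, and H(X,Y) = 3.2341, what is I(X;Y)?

I(X;Y) = H(X) + H(Y) - H(X,Y)
I(X;Y) = 3.1054 + 0.8595 - 3.2341 = 0.7308 bits


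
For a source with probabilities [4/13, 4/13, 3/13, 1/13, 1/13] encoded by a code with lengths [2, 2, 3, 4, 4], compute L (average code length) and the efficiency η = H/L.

Average length L = Σ p_i × l_i = 2.5385 bits
Entropy H = 2.1039 bits
Efficiency η = H/L × 100% = 82.88%


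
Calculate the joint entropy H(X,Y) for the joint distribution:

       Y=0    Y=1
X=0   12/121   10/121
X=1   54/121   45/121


H(X,Y) = -Σ p(x,y) log₂ p(x,y)
  p(0,0)=12/121: -0.0992 × log₂(0.0992) = 0.3306
  p(0,1)=10/121: -0.0826 × log₂(0.0826) = 0.2973
  p(1,0)=54/121: -0.4463 × log₂(0.4463) = 0.5195
  p(1,1)=45/121: -0.3719 × log₂(0.3719) = 0.5307
H(X,Y) = 1.6781 bits


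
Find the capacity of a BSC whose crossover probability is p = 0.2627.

For BSC with error probability p:
C = 1 - H(p) where H(p) is binary entropy
H(0.2627) = -0.2627 × log₂(0.2627) - 0.7373 × log₂(0.7373)
H(p) = 0.8308
C = 1 - 0.8308 = 0.1692 bits/use


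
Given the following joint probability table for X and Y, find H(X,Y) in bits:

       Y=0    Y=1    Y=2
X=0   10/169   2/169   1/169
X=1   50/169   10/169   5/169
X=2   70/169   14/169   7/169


H(X,Y) = -Σ p(x,y) log₂ p(x,y)
  p(0,0)=10/169: -0.0592 × log₂(0.0592) = 0.2414
  p(0,1)=2/169: -0.0118 × log₂(0.0118) = 0.0758
  p(0,2)=1/169: -0.0059 × log₂(0.0059) = 0.0438
  p(1,0)=50/169: -0.2959 × log₂(0.2959) = 0.5198
  p(1,1)=10/169: -0.0592 × log₂(0.0592) = 0.2414
  p(1,2)=5/169: -0.0296 × log₂(0.0296) = 0.1503
  p(2,0)=70/169: -0.4142 × log₂(0.4142) = 0.5267
  p(2,1)=14/169: -0.0828 × log₂(0.0828) = 0.2977
  p(2,2)=7/169: -0.0414 × log₂(0.0414) = 0.1903
H(X,Y) = 2.2870 bits


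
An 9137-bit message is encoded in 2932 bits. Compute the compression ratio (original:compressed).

Compression ratio = Original / Compressed
= 9137 / 2932 = 3.12:1


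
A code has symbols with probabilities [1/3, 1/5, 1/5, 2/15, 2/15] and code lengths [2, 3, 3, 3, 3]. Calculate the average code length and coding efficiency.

Average length L = Σ p_i × l_i = 2.6667 bits
Entropy H = 2.2323 bits
Efficiency η = H/L × 100% = 83.71%


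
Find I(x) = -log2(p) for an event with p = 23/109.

Information content I(x) = -log₂(p(x))
I = -log₂(23/109) = -log₂(0.2110)
I = 2.2446 bits


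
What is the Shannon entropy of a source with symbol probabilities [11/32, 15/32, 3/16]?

H(X) = -Σ p(x) log₂ p(x)
  -11/32 × log₂(11/32) = 0.5296
  -15/32 × log₂(15/32) = 0.5124
  -3/16 × log₂(3/16) = 0.4528
H(X) = 1.4948 bits


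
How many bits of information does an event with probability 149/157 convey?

Information content I(x) = -log₂(p(x))
I = -log₂(149/157) = -log₂(0.9490)
I = 0.0755 bits


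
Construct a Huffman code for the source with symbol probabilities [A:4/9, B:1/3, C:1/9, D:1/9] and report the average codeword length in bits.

Huffman tree construction:
Combine smallest probabilities repeatedly
Resulting codes:
  A: 0 (length 1)
  B: 11 (length 2)
  C: 100 (length 3)
  D: 101 (length 3)
Average length = Σ p(s) × length(s) = 1.7778 bits


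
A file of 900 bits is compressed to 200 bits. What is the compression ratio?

Compression ratio = Original / Compressed
= 900 / 200 = 4.50:1


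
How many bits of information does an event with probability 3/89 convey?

Information content I(x) = -log₂(p(x))
I = -log₂(3/89) = -log₂(0.0337)
I = 4.8908 bits


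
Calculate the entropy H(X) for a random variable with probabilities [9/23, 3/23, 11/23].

H(X) = -Σ p(x) log₂ p(x)
  -9/23 × log₂(9/23) = 0.5297
  -3/23 × log₂(3/23) = 0.3833
  -11/23 × log₂(11/23) = 0.5089
H(X) = 1.4219 bits


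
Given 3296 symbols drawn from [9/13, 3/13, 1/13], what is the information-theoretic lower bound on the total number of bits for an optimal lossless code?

Entropy H = 1.1401 bits/symbol
Minimum bits = H × n = 1.1401 × 3296
= 3757.82 bits


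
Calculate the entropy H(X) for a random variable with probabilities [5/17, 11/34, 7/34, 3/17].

H(X) = -Σ p(x) log₂ p(x)
  -5/17 × log₂(5/17) = 0.5193
  -11/34 × log₂(11/34) = 0.5267
  -7/34 × log₂(7/34) = 0.4694
  -3/17 × log₂(3/17) = 0.4416
H(X) = 1.9570 bits


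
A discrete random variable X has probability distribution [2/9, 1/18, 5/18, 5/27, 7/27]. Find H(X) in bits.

H(X) = -Σ p(x) log₂ p(x)
  -2/9 × log₂(2/9) = 0.4822
  -1/18 × log₂(1/18) = 0.2317
  -5/18 × log₂(5/18) = 0.5133
  -5/27 × log₂(5/27) = 0.4505
  -7/27 × log₂(7/27) = 0.5049
H(X) = 2.1827 bits


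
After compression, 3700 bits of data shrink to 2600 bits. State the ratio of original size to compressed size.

Compression ratio = Original / Compressed
= 3700 / 2600 = 1.42:1


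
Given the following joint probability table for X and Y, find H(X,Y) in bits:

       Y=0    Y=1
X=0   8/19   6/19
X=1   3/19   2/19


H(X,Y) = -Σ p(x,y) log₂ p(x,y)
  p(0,0)=8/19: -0.4211 × log₂(0.4211) = 0.5254
  p(0,1)=6/19: -0.3158 × log₂(0.3158) = 0.5251
  p(1,0)=3/19: -0.1579 × log₂(0.1579) = 0.4205
  p(1,1)=2/19: -0.1053 × log₂(0.1053) = 0.3419
H(X,Y) = 1.8129 bits


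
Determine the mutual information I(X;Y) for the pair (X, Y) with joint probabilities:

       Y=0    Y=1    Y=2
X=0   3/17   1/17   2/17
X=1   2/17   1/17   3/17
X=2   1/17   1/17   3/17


H(X) = 1.5799, H(Y) = 1.4837, H(X,Y) = 3.0131
I(X;Y) = H(X) + H(Y) - H(X,Y) = 0.0505 bits


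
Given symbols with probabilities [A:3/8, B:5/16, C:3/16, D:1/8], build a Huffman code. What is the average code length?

Huffman tree construction:
Combine smallest probabilities repeatedly
Resulting codes:
  A: 0 (length 1)
  B: 10 (length 2)
  C: 111 (length 3)
  D: 110 (length 3)
Average length = Σ p(s) × length(s) = 1.9375 bits


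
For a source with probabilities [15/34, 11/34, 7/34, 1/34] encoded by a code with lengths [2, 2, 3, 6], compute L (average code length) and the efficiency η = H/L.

Average length L = Σ p_i × l_i = 2.3235 bits
Entropy H = 1.6666 bits
Efficiency η = H/L × 100% = 71.73%


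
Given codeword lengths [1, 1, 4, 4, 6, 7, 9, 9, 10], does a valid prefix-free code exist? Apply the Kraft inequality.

Kraft inequality: Σ 2^(-l_i) ≤ 1 for prefix-free code
Calculating: 2^(-1) + 2^(-1) + 2^(-4) + 2^(-4) + 2^(-6) + 2^(-7) + 2^(-9) + 2^(-9) + 2^(-10)
= 0.5 + 0.5 + 0.0625 + 0.0625 + 0.015625 + 0.0078125 + 0.001953125 + 0.001953125 + 0.0009765625
= 1.1533
Since 1.1533 > 1, prefix-free code does not exist


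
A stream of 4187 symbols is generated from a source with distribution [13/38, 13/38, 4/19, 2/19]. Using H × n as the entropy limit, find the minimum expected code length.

Entropy H = 1.8739 bits/symbol
Minimum bits = H × n = 1.8739 × 4187
= 7846.20 bits


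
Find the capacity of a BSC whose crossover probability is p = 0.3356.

For BSC with error probability p:
C = 1 - H(p) where H(p) is binary entropy
H(0.3356) = -0.3356 × log₂(0.3356) - 0.6644 × log₂(0.6644)
H(p) = 0.9205
C = 1 - 0.9205 = 0.0795 bits/use


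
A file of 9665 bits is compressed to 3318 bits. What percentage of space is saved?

Space savings = (1 - Compressed/Original) × 100%
= (1 - 3318/9665) × 100%
= 65.67%


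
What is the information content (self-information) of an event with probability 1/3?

Information content I(x) = -log₂(p(x))
I = -log₂(1/3) = -log₂(0.3333)
I = 1.5850 bits


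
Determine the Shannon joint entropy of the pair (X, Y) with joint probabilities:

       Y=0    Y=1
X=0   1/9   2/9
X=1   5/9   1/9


H(X,Y) = -Σ p(x,y) log₂ p(x,y)
  p(0,0)=1/9: -0.1111 × log₂(0.1111) = 0.3522
  p(0,1)=2/9: -0.2222 × log₂(0.2222) = 0.4822
  p(1,0)=5/9: -0.5556 × log₂(0.5556) = 0.4711
  p(1,1)=1/9: -0.1111 × log₂(0.1111) = 0.3522
H(X,Y) = 1.6577 bits


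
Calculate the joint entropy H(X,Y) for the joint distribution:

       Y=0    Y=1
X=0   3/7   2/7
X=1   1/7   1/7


H(X,Y) = -Σ p(x,y) log₂ p(x,y)
  p(0,0)=3/7: -0.4286 × log₂(0.4286) = 0.5239
  p(0,1)=2/7: -0.2857 × log₂(0.2857) = 0.5164
  p(1,0)=1/7: -0.1429 × log₂(0.1429) = 0.4011
  p(1,1)=1/7: -0.1429 × log₂(0.1429) = 0.4011
H(X,Y) = 1.8424 bits


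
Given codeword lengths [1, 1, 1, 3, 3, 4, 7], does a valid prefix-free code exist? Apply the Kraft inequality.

Kraft inequality: Σ 2^(-l_i) ≤ 1 for prefix-free code
Calculating: 2^(-1) + 2^(-1) + 2^(-1) + 2^(-3) + 2^(-3) + 2^(-4) + 2^(-7)
= 0.5 + 0.5 + 0.5 + 0.125 + 0.125 + 0.0625 + 0.0078125
= 1.8203
Since 1.8203 > 1, prefix-free code does not exist


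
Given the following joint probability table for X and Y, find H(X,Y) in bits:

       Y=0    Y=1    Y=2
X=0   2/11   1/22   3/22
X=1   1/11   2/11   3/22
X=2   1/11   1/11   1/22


H(X,Y) = -Σ p(x,y) log₂ p(x,y)
  p(0,0)=2/11: -0.1818 × log₂(0.1818) = 0.4472
  p(0,1)=1/22: -0.0455 × log₂(0.0455) = 0.2027
  p(0,2)=3/22: -0.1364 × log₂(0.1364) = 0.3920
  p(1,0)=1/11: -0.0909 × log₂(0.0909) = 0.3145
  p(1,1)=2/11: -0.1818 × log₂(0.1818) = 0.4472
  p(1,2)=3/22: -0.1364 × log₂(0.1364) = 0.3920
  p(2,0)=1/11: -0.0909 × log₂(0.0909) = 0.3145
  p(2,1)=1/11: -0.0909 × log₂(0.0909) = 0.3145
  p(2,2)=1/22: -0.0455 × log₂(0.0455) = 0.2027
H(X,Y) = 3.0272 bits


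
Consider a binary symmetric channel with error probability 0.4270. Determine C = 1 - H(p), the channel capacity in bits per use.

For BSC with error probability p:
C = 1 - H(p) where H(p) is binary entropy
H(0.4270) = -0.4270 × log₂(0.4270) - 0.5730 × log₂(0.5730)
H(p) = 0.9846
C = 1 - 0.9846 = 0.0154 bits/use


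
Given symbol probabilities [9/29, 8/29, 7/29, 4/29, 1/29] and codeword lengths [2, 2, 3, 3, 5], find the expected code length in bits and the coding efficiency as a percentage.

Average length L = Σ p_i × l_i = 2.4828 bits
Entropy H = 2.0931 bits
Efficiency η = H/L × 100% = 84.31%


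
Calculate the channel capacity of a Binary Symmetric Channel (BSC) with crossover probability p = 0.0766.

For BSC with error probability p:
C = 1 - H(p) where H(p) is binary entropy
H(0.0766) = -0.0766 × log₂(0.0766) - 0.9234 × log₂(0.9234)
H(p) = 0.3901
C = 1 - 0.3901 = 0.6099 bits/use


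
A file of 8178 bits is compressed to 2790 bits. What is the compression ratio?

Compression ratio = Original / Compressed
= 8178 / 2790 = 2.93:1


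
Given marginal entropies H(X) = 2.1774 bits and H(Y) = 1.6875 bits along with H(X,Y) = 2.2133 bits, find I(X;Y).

I(X;Y) = H(X) + H(Y) - H(X,Y)
I(X;Y) = 2.1774 + 1.6875 - 2.2133 = 1.6516 bits


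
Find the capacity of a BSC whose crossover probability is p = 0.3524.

For BSC with error probability p:
C = 1 - H(p) where H(p) is binary entropy
H(0.3524) = -0.3524 × log₂(0.3524) - 0.6476 × log₂(0.6476)
H(p) = 0.9362
C = 1 - 0.9362 = 0.0638 bits/use


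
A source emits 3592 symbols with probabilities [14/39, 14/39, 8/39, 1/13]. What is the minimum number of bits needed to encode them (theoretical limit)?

Entropy H = 1.8146 bits/symbol
Minimum bits = H × n = 1.8146 × 3592
= 6518.09 bits


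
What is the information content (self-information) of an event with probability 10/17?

Information content I(x) = -log₂(p(x))
I = -log₂(10/17) = -log₂(0.5882)
I = 0.7655 bits


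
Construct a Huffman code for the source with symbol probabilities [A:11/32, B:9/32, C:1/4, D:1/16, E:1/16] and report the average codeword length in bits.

Huffman tree construction:
Combine smallest probabilities repeatedly
Resulting codes:
  A: 11 (length 2)
  B: 10 (length 2)
  C: 01 (length 2)
  D: 000 (length 3)
  E: 001 (length 3)
Average length = Σ p(s) × length(s) = 2.1250 bits


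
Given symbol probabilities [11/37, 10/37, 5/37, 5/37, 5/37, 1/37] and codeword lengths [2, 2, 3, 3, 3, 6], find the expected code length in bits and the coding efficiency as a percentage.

Average length L = Σ p_i × l_i = 2.5135 bits
Entropy H = 2.3418 bits
Efficiency η = H/L × 100% = 93.17%


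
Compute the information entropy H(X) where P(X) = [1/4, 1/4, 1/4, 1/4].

H(X) = -Σ p(x) log₂ p(x)
  -1/4 × log₂(1/4) = 0.5000
  -1/4 × log₂(1/4) = 0.5000
  -1/4 × log₂(1/4) = 0.5000
  -1/4 × log₂(1/4) = 0.5000
H(X) = 2.0000 bits


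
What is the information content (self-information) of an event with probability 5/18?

Information content I(x) = -log₂(p(x))
I = -log₂(5/18) = -log₂(0.2778)
I = 1.8480 bits


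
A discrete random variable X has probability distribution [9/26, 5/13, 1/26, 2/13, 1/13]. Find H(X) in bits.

H(X) = -Σ p(x) log₂ p(x)
  -9/26 × log₂(9/26) = 0.5298
  -5/13 × log₂(5/13) = 0.5302
  -1/26 × log₂(1/26) = 0.1808
  -2/13 × log₂(2/13) = 0.4155
  -1/13 × log₂(1/13) = 0.2846
H(X) = 1.9409 bits


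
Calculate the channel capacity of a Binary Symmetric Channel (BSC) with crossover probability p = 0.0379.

For BSC with error probability p:
C = 1 - H(p) where H(p) is binary entropy
H(0.0379) = -0.0379 × log₂(0.0379) - 0.9621 × log₂(0.9621)
H(p) = 0.2326
C = 1 - 0.2326 = 0.7674 bits/use


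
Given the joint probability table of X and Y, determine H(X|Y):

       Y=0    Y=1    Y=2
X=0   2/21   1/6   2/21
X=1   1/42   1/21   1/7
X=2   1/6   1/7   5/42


H(X|Y) = Σ_y p(y) H(X|Y=y)
  p(Y=0) = 2/7, H(X|Y=0) = 1.2807
  p(Y=1) = 5/14, H(X|Y=1) = 1.4295
  p(Y=2) = 5/14, H(X|Y=2) = 1.5656
H(X|Y) = 0.2857×1.2807 + 0.3571×1.4295 + 0.3571×1.5656 = 1.4356 bits


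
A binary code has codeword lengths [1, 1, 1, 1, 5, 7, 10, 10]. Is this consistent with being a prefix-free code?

Kraft inequality: Σ 2^(-l_i) ≤ 1 for prefix-free code
Calculating: 2^(-1) + 2^(-1) + 2^(-1) + 2^(-1) + 2^(-5) + 2^(-7) + 2^(-10) + 2^(-10)
= 0.5 + 0.5 + 0.5 + 0.5 + 0.03125 + 0.0078125 + 0.0009765625 + 0.0009765625
= 2.0410
Since 2.0410 > 1, prefix-free code does not exist


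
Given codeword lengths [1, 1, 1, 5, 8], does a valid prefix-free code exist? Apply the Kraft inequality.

Kraft inequality: Σ 2^(-l_i) ≤ 1 for prefix-free code
Calculating: 2^(-1) + 2^(-1) + 2^(-1) + 2^(-5) + 2^(-8)
= 0.5 + 0.5 + 0.5 + 0.03125 + 0.00390625
= 1.5352
Since 1.5352 > 1, prefix-free code does not exist


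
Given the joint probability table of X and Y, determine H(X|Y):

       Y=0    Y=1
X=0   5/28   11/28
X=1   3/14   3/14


H(X|Y) = Σ_y p(y) H(X|Y=y)
  p(Y=0) = 11/28, H(X|Y=0) = 0.9940
  p(Y=1) = 17/28, H(X|Y=1) = 0.9367
H(X|Y) = 0.3929×0.9940 + 0.6071×0.9367 = 0.9592 bits


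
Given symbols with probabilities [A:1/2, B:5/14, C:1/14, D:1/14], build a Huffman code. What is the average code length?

Huffman tree construction:
Combine smallest probabilities repeatedly
Resulting codes:
  A: 0 (length 1)
  B: 11 (length 2)
  C: 100 (length 3)
  D: 101 (length 3)
Average length = Σ p(s) × length(s) = 1.6429 bits


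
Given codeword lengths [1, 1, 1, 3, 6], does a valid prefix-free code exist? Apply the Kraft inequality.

Kraft inequality: Σ 2^(-l_i) ≤ 1 for prefix-free code
Calculating: 2^(-1) + 2^(-1) + 2^(-1) + 2^(-3) + 2^(-6)
= 0.5 + 0.5 + 0.5 + 0.125 + 0.015625
= 1.6406
Since 1.6406 > 1, prefix-free code does not exist


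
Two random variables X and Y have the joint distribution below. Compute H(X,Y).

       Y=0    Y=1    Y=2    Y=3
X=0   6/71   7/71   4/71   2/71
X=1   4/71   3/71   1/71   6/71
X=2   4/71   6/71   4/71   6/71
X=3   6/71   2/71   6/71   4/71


H(X,Y) = -Σ p(x,y) log₂ p(x,y)
  p(0,0)=6/71: -0.0845 × log₂(0.0845) = 0.3012
  p(0,1)=7/71: -0.0986 × log₂(0.0986) = 0.3295
  p(0,2)=4/71: -0.0563 × log₂(0.0563) = 0.2338
  p(0,3)=2/71: -0.0282 × log₂(0.0282) = 0.1451
  p(1,0)=4/71: -0.0563 × log₂(0.0563) = 0.2338
  p(1,1)=3/71: -0.0423 × log₂(0.0423) = 0.1929
  p(1,2)=1/71: -0.0141 × log₂(0.0141) = 0.0866
  p(1,3)=6/71: -0.0845 × log₂(0.0845) = 0.3012
  p(2,0)=4/71: -0.0563 × log₂(0.0563) = 0.2338
  p(2,1)=6/71: -0.0845 × log₂(0.0845) = 0.3012
  p(2,2)=4/71: -0.0563 × log₂(0.0563) = 0.2338
  p(2,3)=6/71: -0.0845 × log₂(0.0845) = 0.3012
  p(3,0)=6/71: -0.0845 × log₂(0.0845) = 0.3012
  p(3,1)=2/71: -0.0282 × log₂(0.0282) = 0.1451
  p(3,2)=6/71: -0.0845 × log₂(0.0845) = 0.3012
  p(3,3)=4/71: -0.0563 × log₂(0.0563) = 0.2338
H(X,Y) = 3.8756 bits


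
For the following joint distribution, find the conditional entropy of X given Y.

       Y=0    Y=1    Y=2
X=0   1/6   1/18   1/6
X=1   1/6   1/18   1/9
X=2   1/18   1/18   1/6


H(X|Y) = Σ_y p(y) H(X|Y=y)
  p(Y=0) = 7/18, H(X|Y=0) = 1.4488
  p(Y=1) = 1/6, H(X|Y=1) = 1.5850
  p(Y=2) = 4/9, H(X|Y=2) = 1.5613
H(X|Y) = 0.3889×1.4488 + 0.1667×1.5850 + 0.4444×1.5613 = 1.5215 bits


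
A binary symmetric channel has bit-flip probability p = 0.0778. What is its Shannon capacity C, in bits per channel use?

For BSC with error probability p:
C = 1 - H(p) where H(p) is binary entropy
H(0.0778) = -0.0778 × log₂(0.0778) - 0.9222 × log₂(0.9222)
H(p) = 0.3944
C = 1 - 0.3944 = 0.6056 bits/use


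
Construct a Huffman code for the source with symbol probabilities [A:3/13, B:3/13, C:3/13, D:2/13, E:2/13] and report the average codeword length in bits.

Huffman tree construction:
Combine smallest probabilities repeatedly
Resulting codes:
  A: 00 (length 2)
  B: 01 (length 2)
  C: 10 (length 2)
  D: 110 (length 3)
  E: 111 (length 3)
Average length = Σ p(s) × length(s) = 2.3077 bits


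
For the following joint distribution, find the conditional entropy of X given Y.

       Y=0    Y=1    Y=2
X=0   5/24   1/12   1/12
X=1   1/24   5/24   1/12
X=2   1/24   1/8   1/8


H(X|Y) = Σ_y p(y) H(X|Y=y)
  p(Y=0) = 7/24, H(X|Y=0) = 1.1488
  p(Y=1) = 5/12, H(X|Y=1) = 1.4855
  p(Y=2) = 7/24, H(X|Y=2) = 1.5567
H(X|Y) = 0.2917×1.1488 + 0.4167×1.4855 + 0.2917×1.5567 = 1.4080 bits


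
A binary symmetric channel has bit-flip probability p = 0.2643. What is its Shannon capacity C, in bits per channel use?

For BSC with error probability p:
C = 1 - H(p) where H(p) is binary entropy
H(0.2643) = -0.2643 × log₂(0.2643) - 0.7357 × log₂(0.7357)
H(p) = 0.8332
C = 1 - 0.8332 = 0.1668 bits/use


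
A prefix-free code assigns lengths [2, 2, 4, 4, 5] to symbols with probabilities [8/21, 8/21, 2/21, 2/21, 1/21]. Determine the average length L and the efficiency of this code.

Average length L = Σ p_i × l_i = 2.5238 bits
Entropy H = 1.9161 bits
Efficiency η = H/L × 100% = 75.92%


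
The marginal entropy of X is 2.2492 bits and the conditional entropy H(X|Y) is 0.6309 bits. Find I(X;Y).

I(X;Y) = H(X) - H(X|Y)
I(X;Y) = 2.2492 - 0.6309 = 1.6183 bits


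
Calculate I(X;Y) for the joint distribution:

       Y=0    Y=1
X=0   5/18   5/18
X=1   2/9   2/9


H(X) = 0.9911, H(Y) = 1.0000, H(X,Y) = 1.9911
I(X;Y) = H(X) + H(Y) - H(X,Y) = -0.0000 bits


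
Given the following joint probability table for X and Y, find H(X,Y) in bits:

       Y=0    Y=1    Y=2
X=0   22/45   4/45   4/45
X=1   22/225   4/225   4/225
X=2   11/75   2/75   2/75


H(X,Y) = -Σ p(x,y) log₂ p(x,y)
  p(0,0)=22/45: -0.4889 × log₂(0.4889) = 0.5047
  p(0,1)=4/45: -0.0889 × log₂(0.0889) = 0.3104
  p(0,2)=4/45: -0.0889 × log₂(0.0889) = 0.3104
  p(1,0)=22/225: -0.0978 × log₂(0.0978) = 0.3280
  p(1,1)=4/225: -0.0178 × log₂(0.0178) = 0.1034
  p(1,2)=4/225: -0.0178 × log₂(0.0178) = 0.1034
  p(2,0)=11/75: -0.1467 × log₂(0.1467) = 0.4062
  p(2,1)=2/75: -0.0267 × log₂(0.0267) = 0.1394
  p(2,2)=2/75: -0.0267 × log₂(0.0267) = 0.1394
H(X,Y) = 2.3453 bits


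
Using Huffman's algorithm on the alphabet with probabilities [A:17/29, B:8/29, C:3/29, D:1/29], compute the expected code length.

Huffman tree construction:
Combine smallest probabilities repeatedly
Resulting codes:
  A: 1 (length 1)
  B: 01 (length 2)
  C: 001 (length 3)
  D: 000 (length 3)
Average length = Σ p(s) × length(s) = 1.5517 bits


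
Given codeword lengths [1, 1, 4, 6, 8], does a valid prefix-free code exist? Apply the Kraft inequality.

Kraft inequality: Σ 2^(-l_i) ≤ 1 for prefix-free code
Calculating: 2^(-1) + 2^(-1) + 2^(-4) + 2^(-6) + 2^(-8)
= 0.5 + 0.5 + 0.0625 + 0.015625 + 0.00390625
= 1.0820
Since 1.0820 > 1, prefix-free code does not exist


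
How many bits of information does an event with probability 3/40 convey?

Information content I(x) = -log₂(p(x))
I = -log₂(3/40) = -log₂(0.0750)
I = 3.7370 bits


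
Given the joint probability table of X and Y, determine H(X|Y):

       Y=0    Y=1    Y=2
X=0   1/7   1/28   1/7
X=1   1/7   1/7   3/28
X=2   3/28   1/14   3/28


H(X|Y) = Σ_y p(y) H(X|Y=y)
  p(Y=0) = 11/28, H(X|Y=0) = 1.5726
  p(Y=1) = 1/4, H(X|Y=1) = 1.3788
  p(Y=2) = 5/14, H(X|Y=2) = 1.5710
H(X|Y) = 0.3929×1.5726 + 0.2500×1.3788 + 0.3571×1.5710 = 1.5236 bits


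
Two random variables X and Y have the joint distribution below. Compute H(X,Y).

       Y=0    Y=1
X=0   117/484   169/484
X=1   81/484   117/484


H(X,Y) = -Σ p(x,y) log₂ p(x,y)
  p(0,0)=117/484: -0.2417 × log₂(0.2417) = 0.4952
  p(0,1)=169/484: -0.3492 × log₂(0.3492) = 0.5300
  p(1,0)=81/484: -0.1674 × log₂(0.1674) = 0.4316
  p(1,1)=117/484: -0.2417 × log₂(0.2417) = 0.4952
H(X,Y) = 1.9520 bits


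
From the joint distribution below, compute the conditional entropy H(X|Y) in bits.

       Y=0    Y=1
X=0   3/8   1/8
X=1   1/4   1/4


H(X|Y) = Σ_y p(y) H(X|Y=y)
  p(Y=0) = 5/8, H(X|Y=0) = 0.9710
  p(Y=1) = 3/8, H(X|Y=1) = 0.9183
H(X|Y) = 0.6250×0.9710 + 0.3750×0.9183 = 0.9512 bits


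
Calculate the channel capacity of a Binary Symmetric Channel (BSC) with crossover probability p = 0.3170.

For BSC with error probability p:
C = 1 - H(p) where H(p) is binary entropy
H(0.3170) = -0.3170 × log₂(0.3170) - 0.6830 × log₂(0.6830)
H(p) = 0.9011
C = 1 - 0.9011 = 0.0989 bits/use


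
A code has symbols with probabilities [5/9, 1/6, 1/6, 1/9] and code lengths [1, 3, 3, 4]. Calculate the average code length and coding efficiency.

Average length L = Σ p_i × l_i = 2.0000 bits
Entropy H = 1.6850 bits
Efficiency η = H/L × 100% = 84.25%


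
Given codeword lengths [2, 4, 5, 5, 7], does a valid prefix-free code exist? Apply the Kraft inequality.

Kraft inequality: Σ 2^(-l_i) ≤ 1 for prefix-free code
Calculating: 2^(-2) + 2^(-4) + 2^(-5) + 2^(-5) + 2^(-7)
= 0.25 + 0.0625 + 0.03125 + 0.03125 + 0.0078125
= 0.3828
Since 0.3828 ≤ 1, prefix-free code exists


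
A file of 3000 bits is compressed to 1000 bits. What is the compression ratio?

Compression ratio = Original / Compressed
= 3000 / 1000 = 3.00:1


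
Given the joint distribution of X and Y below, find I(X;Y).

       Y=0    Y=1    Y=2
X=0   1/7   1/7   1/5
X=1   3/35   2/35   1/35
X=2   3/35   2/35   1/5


H(X) = 1.4717, H(Y) = 1.5525, H(X,Y) = 2.9569
I(X;Y) = H(X) + H(Y) - H(X,Y) = 0.0673 bits


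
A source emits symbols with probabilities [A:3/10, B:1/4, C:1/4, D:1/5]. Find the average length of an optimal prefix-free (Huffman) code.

Huffman tree construction:
Combine smallest probabilities repeatedly
Resulting codes:
  A: 11 (length 2)
  B: 01 (length 2)
  C: 10 (length 2)
  D: 00 (length 2)
Average length = Σ p(s) × length(s) = 2.0000 bits


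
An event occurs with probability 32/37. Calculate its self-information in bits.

Information content I(x) = -log₂(p(x))
I = -log₂(32/37) = -log₂(0.8649)
I = 0.2095 bits


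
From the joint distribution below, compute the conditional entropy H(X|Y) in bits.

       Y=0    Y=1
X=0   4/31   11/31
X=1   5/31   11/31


H(X|Y) = Σ_y p(y) H(X|Y=y)
  p(Y=0) = 9/31, H(X|Y=0) = 0.9911
  p(Y=1) = 22/31, H(X|Y=1) = 1.0000
H(X|Y) = 0.2903×0.9911 + 0.7097×1.0000 = 0.9974 bits


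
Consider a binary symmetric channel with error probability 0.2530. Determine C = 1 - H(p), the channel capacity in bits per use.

For BSC with error probability p:
C = 1 - H(p) where H(p) is binary entropy
H(0.2530) = -0.2530 × log₂(0.2530) - 0.7470 × log₂(0.7470)
H(p) = 0.8160
C = 1 - 0.8160 = 0.1840 bits/use


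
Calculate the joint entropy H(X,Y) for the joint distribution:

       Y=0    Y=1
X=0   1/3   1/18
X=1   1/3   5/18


H(X,Y) = -Σ p(x,y) log₂ p(x,y)
  p(0,0)=1/3: -0.3333 × log₂(0.3333) = 0.5283
  p(0,1)=1/18: -0.0556 × log₂(0.0556) = 0.2317
  p(1,0)=1/3: -0.3333 × log₂(0.3333) = 0.5283
  p(1,1)=5/18: -0.2778 × log₂(0.2778) = 0.5133
H(X,Y) = 1.8016 bits


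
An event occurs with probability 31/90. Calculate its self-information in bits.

Information content I(x) = -log₂(p(x))
I = -log₂(31/90) = -log₂(0.3444)
I = 1.5377 bits


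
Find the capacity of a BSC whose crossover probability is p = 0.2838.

For BSC with error probability p:
C = 1 - H(p) where H(p) is binary entropy
H(0.2838) = -0.2838 × log₂(0.2838) - 0.7162 × log₂(0.7162)
H(p) = 0.8606
C = 1 - 0.8606 = 0.1394 bits/use


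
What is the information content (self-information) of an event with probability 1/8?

Information content I(x) = -log₂(p(x))
I = -log₂(1/8) = -log₂(0.1250)
I = 3.0000 bits


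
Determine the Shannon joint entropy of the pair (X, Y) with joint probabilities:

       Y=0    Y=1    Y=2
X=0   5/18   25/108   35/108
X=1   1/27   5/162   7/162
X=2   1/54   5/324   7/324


H(X,Y) = -Σ p(x,y) log₂ p(x,y)
  p(0,0)=5/18: -0.2778 × log₂(0.2778) = 0.5133
  p(0,1)=25/108: -0.2315 × log₂(0.2315) = 0.4887
  p(0,2)=35/108: -0.3241 × log₂(0.3241) = 0.5268
  p(1,0)=1/27: -0.0370 × log₂(0.0370) = 0.1761
  p(1,1)=5/162: -0.0309 × log₂(0.0309) = 0.1549
  p(1,2)=7/162: -0.0432 × log₂(0.0432) = 0.1958
  p(2,0)=1/54: -0.0185 × log₂(0.0185) = 0.1066
  p(2,1)=5/324: -0.0154 × log₂(0.0154) = 0.0929
  p(2,2)=7/324: -0.0216 × log₂(0.0216) = 0.1195
H(X,Y) = 2.3746 bits


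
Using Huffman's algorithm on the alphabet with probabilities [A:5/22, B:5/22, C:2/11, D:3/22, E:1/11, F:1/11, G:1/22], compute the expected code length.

Huffman tree construction:
Combine smallest probabilities repeatedly
Resulting codes:
  A: 00 (length 2)
  B: 01 (length 2)
  C: 111 (length 3)
  D: 101 (length 3)
  E: 1101 (length 4)
  F: 100 (length 3)
  G: 1100 (length 4)
Average length = Σ p(s) × length(s) = 2.6818 bits


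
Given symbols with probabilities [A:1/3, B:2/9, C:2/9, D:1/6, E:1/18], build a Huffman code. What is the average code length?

Huffman tree construction:
Combine smallest probabilities repeatedly
Resulting codes:
  A: 11 (length 2)
  B: 00 (length 2)
  C: 01 (length 2)
  D: 101 (length 3)
  E: 100 (length 3)
Average length = Σ p(s) × length(s) = 2.2222 bits


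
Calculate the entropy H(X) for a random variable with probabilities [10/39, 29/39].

H(X) = -Σ p(x) log₂ p(x)
  -10/39 × log₂(10/39) = 0.5035
  -29/39 × log₂(29/39) = 0.3178
H(X) = 0.8213 bits


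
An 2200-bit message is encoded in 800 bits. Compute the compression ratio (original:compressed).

Compression ratio = Original / Compressed
= 2200 / 800 = 2.75:1


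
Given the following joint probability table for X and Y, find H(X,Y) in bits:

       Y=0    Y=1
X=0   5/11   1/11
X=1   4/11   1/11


H(X,Y) = -Σ p(x,y) log₂ p(x,y)
  p(0,0)=5/11: -0.4545 × log₂(0.4545) = 0.5170
  p(0,1)=1/11: -0.0909 × log₂(0.0909) = 0.3145
  p(1,0)=4/11: -0.3636 × log₂(0.3636) = 0.5307
  p(1,1)=1/11: -0.0909 × log₂(0.0909) = 0.3145
H(X,Y) = 1.6767 bits


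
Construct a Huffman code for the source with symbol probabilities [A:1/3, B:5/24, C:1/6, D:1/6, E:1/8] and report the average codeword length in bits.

Huffman tree construction:
Combine smallest probabilities repeatedly
Resulting codes:
  A: 11 (length 2)
  B: 01 (length 2)
  C: 101 (length 3)
  D: 00 (length 2)
  E: 100 (length 3)
Average length = Σ p(s) × length(s) = 2.2917 bits


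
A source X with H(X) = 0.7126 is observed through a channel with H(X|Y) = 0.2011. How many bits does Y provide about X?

I(X;Y) = H(X) - H(X|Y)
I(X;Y) = 0.7126 - 0.2011 = 0.5115 bits


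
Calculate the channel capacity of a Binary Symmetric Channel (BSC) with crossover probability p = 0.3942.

For BSC with error probability p:
C = 1 - H(p) where H(p) is binary entropy
H(0.3942) = -0.3942 × log₂(0.3942) - 0.6058 × log₂(0.6058)
H(p) = 0.9675
C = 1 - 0.9675 = 0.0325 bits/use


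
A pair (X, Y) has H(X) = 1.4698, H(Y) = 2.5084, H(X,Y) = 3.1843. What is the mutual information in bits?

I(X;Y) = H(X) + H(Y) - H(X,Y)
I(X;Y) = 1.4698 + 2.5084 - 3.1843 = 0.7939 bits


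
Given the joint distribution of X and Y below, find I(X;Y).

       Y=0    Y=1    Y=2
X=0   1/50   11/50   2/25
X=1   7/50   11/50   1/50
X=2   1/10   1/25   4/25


H(X) = 1.5776, H(Y) = 1.5188, H(X,Y) = 2.8165
I(X;Y) = H(X) + H(Y) - H(X,Y) = 0.2799 bits


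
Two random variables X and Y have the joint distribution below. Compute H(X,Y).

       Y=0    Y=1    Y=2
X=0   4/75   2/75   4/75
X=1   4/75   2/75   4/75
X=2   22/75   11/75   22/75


H(X,Y) = -Σ p(x,y) log₂ p(x,y)
  p(0,0)=4/75: -0.0533 × log₂(0.0533) = 0.2255
  p(0,1)=2/75: -0.0267 × log₂(0.0267) = 0.1394
  p(0,2)=4/75: -0.0533 × log₂(0.0533) = 0.2255
  p(1,0)=4/75: -0.0533 × log₂(0.0533) = 0.2255
  p(1,1)=2/75: -0.0267 × log₂(0.0267) = 0.1394
  p(1,2)=4/75: -0.0533 × log₂(0.0533) = 0.2255
  p(2,0)=22/75: -0.2933 × log₂(0.2933) = 0.5190
  p(2,1)=11/75: -0.1467 × log₂(0.1467) = 0.4062
  p(2,2)=22/75: -0.2933 × log₂(0.2933) = 0.5190
H(X,Y) = 2.6252 bits


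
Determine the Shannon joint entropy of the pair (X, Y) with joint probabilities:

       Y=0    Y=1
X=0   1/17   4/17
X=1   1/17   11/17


H(X,Y) = -Σ p(x,y) log₂ p(x,y)
  p(0,0)=1/17: -0.0588 × log₂(0.0588) = 0.2404
  p(0,1)=4/17: -0.2353 × log₂(0.2353) = 0.4912
  p(1,0)=1/17: -0.0588 × log₂(0.0588) = 0.2404
  p(1,1)=11/17: -0.6471 × log₂(0.6471) = 0.4064
H(X,Y) = 1.3784 bits


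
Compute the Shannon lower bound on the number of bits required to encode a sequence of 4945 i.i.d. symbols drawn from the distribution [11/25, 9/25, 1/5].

Entropy H = 1.5161 bits/symbol
Minimum bits = H × n = 1.5161 × 4945
= 7497.35 bits


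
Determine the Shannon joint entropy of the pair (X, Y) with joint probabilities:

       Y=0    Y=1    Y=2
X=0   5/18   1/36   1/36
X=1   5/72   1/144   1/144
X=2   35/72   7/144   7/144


H(X,Y) = -Σ p(x,y) log₂ p(x,y)
  p(0,0)=5/18: -0.2778 × log₂(0.2778) = 0.5133
  p(0,1)=1/36: -0.0278 × log₂(0.0278) = 0.1436
  p(0,2)=1/36: -0.0278 × log₂(0.0278) = 0.1436
  p(1,0)=5/72: -0.0694 × log₂(0.0694) = 0.2672
  p(1,1)=1/144: -0.0069 × log₂(0.0069) = 0.0498
  p(1,2)=1/144: -0.0069 × log₂(0.0069) = 0.0498
  p(2,0)=35/72: -0.4861 × log₂(0.4861) = 0.5059
  p(2,1)=7/144: -0.0486 × log₂(0.0486) = 0.2121
  p(2,2)=7/144: -0.0486 × log₂(0.0486) = 0.2121
H(X,Y) = 2.0974 bits


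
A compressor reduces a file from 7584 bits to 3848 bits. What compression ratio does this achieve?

Compression ratio = Original / Compressed
= 7584 / 3848 = 1.97:1


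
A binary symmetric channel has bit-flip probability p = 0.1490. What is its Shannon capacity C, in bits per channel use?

For BSC with error probability p:
C = 1 - H(p) where H(p) is binary entropy
H(0.1490) = -0.1490 × log₂(0.1490) - 0.8510 × log₂(0.8510)
H(p) = 0.6073
C = 1 - 0.6073 = 0.3927 bits/use


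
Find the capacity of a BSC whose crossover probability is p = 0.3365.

For BSC with error probability p:
C = 1 - H(p) where H(p) is binary entropy
H(0.3365) = -0.3365 × log₂(0.3365) - 0.6635 × log₂(0.6635)
H(p) = 0.9214
C = 1 - 0.9214 = 0.0786 bits/use


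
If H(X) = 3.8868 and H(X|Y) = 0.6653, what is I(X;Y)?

I(X;Y) = H(X) - H(X|Y)
I(X;Y) = 3.8868 - 0.6653 = 3.2215 bits


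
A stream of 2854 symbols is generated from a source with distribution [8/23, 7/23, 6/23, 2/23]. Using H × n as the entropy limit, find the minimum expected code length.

Entropy H = 1.8644 bits/symbol
Minimum bits = H × n = 1.8644 × 2854
= 5320.93 bits


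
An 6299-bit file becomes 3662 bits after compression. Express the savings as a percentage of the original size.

Space savings = (1 - Compressed/Original) × 100%
= (1 - 3662/6299) × 100%
= 41.86%


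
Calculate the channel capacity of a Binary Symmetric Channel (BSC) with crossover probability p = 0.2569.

For BSC with error probability p:
C = 1 - H(p) where H(p) is binary entropy
H(0.2569) = -0.2569 × log₂(0.2569) - 0.7431 × log₂(0.7431)
H(p) = 0.8220
C = 1 - 0.8220 = 0.1780 bits/use


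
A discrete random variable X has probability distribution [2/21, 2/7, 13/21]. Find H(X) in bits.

H(X) = -Σ p(x) log₂ p(x)
  -2/21 × log₂(2/21) = 0.3231
  -2/7 × log₂(2/7) = 0.5164
  -13/21 × log₂(13/21) = 0.4283
H(X) = 1.2678 bits


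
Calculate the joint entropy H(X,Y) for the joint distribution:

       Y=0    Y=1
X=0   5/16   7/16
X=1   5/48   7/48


H(X,Y) = -Σ p(x,y) log₂ p(x,y)
  p(0,0)=5/16: -0.3125 × log₂(0.3125) = 0.5244
  p(0,1)=7/16: -0.4375 × log₂(0.4375) = 0.5218
  p(1,0)=5/48: -0.1042 × log₂(0.1042) = 0.3399
  p(1,1)=7/48: -0.1458 × log₂(0.1458) = 0.4051
H(X,Y) = 1.7911 bits


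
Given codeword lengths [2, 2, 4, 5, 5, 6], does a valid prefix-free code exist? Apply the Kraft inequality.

Kraft inequality: Σ 2^(-l_i) ≤ 1 for prefix-free code
Calculating: 2^(-2) + 2^(-2) + 2^(-4) + 2^(-5) + 2^(-5) + 2^(-6)
= 0.25 + 0.25 + 0.0625 + 0.03125 + 0.03125 + 0.015625
= 0.6406
Since 0.6406 ≤ 1, prefix-free code exists
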